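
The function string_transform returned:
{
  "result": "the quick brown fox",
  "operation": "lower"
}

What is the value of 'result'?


the quick brown fox


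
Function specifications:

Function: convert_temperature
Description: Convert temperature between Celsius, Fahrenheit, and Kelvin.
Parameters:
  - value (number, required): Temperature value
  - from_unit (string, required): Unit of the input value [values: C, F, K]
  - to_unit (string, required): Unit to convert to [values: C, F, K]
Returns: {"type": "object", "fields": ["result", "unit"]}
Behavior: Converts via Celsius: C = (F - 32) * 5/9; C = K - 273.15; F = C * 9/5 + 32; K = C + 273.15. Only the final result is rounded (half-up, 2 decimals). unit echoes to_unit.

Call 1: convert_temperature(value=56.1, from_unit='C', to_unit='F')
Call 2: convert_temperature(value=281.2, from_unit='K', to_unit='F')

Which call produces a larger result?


Call 1:
  Input already in C: 56.1
  To F: 56.1 * 9/5 + 32 = 132.98
  Round to 2 decimals: 132.98
  -> 132.98 F
Call 2:
  To C: 281.2 - 273.15 = 8.05
  To F: 8.05 * 9/5 + 32 = 46.49
  Round to 2 decimals: 46.49
  -> 46.49 F
Call 1 (132.98 F)


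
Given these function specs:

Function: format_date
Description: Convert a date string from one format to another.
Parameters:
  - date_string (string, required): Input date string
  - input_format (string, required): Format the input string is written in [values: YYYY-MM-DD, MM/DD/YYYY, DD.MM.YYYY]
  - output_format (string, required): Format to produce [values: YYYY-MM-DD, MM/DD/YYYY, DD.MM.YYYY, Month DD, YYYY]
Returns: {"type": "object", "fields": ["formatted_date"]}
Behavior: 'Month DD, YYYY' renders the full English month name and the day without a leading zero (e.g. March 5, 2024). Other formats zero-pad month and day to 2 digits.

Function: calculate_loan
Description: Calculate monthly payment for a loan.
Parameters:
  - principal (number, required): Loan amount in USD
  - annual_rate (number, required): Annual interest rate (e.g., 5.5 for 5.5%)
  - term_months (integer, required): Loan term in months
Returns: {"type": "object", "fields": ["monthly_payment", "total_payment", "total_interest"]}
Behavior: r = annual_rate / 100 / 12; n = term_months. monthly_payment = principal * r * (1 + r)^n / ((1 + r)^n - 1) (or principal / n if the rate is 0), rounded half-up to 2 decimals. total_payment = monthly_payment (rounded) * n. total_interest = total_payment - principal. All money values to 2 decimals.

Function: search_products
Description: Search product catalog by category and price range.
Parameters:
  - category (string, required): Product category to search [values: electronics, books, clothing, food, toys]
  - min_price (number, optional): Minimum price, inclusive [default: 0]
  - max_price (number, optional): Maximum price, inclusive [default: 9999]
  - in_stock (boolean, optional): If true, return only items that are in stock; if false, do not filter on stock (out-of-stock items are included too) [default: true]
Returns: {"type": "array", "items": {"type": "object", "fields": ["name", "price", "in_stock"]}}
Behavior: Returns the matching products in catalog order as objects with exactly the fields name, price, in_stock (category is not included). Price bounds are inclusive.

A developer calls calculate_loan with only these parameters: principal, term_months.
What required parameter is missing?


Required parameters: principal, annual_rate, term_months
Provided: principal, term_months
Missing: annual_rate
annual_rate


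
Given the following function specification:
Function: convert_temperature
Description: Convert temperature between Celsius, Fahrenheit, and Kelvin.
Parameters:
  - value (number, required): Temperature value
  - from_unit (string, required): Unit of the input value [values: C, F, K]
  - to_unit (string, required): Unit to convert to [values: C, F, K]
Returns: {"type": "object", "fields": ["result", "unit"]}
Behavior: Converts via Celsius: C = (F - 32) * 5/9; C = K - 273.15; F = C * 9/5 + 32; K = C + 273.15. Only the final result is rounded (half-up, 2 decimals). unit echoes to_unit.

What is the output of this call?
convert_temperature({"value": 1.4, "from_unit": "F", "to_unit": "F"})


To C: (1.4 - 32) * 5/9 = -17
To F: -17 * 9/5 + 32 = 1.4
Round to 2 decimals: 1.4
Output:
{"result": 1.4, "unit": "F"}


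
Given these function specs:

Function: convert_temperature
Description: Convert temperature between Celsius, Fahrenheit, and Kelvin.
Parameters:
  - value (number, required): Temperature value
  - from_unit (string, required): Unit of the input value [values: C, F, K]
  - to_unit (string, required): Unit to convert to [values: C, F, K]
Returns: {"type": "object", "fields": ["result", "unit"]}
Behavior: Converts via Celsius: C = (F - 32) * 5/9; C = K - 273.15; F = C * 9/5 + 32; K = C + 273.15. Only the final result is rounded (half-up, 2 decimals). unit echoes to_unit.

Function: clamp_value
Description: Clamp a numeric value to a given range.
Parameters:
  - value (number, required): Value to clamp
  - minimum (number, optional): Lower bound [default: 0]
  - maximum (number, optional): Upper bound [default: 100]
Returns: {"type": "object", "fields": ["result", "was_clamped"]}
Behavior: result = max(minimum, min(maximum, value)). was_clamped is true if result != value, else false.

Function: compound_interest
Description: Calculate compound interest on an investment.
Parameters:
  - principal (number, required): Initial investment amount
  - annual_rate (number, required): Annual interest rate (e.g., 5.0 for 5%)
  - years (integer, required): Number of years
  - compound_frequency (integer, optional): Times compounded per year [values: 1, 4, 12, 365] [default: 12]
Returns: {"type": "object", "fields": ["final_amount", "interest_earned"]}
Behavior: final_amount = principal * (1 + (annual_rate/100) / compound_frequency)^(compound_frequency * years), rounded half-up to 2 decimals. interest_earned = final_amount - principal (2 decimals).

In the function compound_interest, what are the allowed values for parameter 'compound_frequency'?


The compound_interest spec declares:
  - compound_frequency (integer, optional): Times compounded per year [values: 1, 4, 12, 365] [default: 12]
Allowed values:
1, 4, 12, 365


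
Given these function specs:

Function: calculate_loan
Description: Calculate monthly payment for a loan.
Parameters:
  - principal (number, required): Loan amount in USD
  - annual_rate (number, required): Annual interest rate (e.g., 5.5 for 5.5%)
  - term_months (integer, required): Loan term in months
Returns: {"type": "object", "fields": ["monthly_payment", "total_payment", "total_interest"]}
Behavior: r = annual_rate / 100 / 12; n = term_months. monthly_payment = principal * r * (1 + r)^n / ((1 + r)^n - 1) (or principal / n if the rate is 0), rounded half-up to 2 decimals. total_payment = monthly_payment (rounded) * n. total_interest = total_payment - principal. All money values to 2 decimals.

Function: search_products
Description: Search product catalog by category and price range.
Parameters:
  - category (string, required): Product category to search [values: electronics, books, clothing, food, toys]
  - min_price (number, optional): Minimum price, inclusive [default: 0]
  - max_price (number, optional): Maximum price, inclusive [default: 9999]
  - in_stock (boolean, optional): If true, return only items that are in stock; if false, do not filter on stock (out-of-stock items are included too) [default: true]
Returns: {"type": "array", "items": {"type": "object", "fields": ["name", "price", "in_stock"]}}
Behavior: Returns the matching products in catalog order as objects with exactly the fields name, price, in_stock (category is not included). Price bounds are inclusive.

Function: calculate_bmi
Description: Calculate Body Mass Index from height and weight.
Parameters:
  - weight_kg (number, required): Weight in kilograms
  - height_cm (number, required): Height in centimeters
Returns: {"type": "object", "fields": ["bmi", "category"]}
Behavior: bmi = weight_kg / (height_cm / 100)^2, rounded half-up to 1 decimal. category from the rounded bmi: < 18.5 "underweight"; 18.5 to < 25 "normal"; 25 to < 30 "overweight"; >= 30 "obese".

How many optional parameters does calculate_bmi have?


Parameters of calculate_bmi: weight_kg (required), height_cm (required)
Optional count:
0


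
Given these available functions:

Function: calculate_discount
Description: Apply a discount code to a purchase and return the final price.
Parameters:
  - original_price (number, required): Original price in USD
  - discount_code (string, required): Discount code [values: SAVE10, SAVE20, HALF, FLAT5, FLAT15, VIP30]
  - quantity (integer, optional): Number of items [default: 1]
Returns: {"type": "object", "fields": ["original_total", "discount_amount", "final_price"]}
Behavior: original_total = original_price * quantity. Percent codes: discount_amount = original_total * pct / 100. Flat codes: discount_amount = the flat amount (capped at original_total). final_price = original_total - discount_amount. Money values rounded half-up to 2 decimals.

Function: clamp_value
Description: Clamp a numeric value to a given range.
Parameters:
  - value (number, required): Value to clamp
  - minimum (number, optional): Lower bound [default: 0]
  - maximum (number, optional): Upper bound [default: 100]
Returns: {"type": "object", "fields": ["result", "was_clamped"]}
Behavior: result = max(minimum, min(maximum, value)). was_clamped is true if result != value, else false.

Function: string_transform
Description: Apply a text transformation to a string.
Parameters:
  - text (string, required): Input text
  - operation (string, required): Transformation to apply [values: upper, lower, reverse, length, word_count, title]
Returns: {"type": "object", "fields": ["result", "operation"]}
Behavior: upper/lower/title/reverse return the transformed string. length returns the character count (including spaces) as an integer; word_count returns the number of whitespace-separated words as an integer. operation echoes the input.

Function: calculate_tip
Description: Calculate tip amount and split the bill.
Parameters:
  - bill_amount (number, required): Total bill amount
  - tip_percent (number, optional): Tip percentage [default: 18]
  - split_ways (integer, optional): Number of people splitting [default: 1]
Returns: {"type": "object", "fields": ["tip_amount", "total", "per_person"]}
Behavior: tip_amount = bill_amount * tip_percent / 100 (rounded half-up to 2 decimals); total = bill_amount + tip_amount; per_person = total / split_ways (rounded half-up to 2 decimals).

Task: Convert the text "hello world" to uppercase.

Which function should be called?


The task needs a function whose description is: Apply a text transformation to a string.
string_transform


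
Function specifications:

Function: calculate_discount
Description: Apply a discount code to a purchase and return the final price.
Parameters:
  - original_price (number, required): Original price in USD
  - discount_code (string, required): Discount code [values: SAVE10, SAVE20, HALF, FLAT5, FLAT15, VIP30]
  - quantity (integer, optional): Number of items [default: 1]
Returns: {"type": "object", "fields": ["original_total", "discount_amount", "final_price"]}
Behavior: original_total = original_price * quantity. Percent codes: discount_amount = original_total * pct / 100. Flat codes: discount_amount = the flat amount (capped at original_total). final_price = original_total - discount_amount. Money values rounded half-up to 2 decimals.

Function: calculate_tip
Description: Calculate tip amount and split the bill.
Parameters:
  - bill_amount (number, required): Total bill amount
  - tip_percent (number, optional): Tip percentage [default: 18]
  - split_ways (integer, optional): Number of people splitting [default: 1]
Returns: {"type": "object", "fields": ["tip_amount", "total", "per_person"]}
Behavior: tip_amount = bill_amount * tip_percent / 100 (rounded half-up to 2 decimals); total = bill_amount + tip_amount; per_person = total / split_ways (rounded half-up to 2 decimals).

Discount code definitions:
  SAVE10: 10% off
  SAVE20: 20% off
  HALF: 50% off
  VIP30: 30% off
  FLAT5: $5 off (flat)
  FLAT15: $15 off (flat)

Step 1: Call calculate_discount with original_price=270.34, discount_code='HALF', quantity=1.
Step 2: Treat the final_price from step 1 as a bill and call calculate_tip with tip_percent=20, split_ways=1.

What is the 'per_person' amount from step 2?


Step 1: calculate_discount(original_price=270.34, discount_code=HALF, quantity=1)
  original_total = 270.34 * 1 = 270.34
  HALF = 50% off: discount_amount = 270.34 * 50/100 = 135.17 -> 135.17
  final_price = 270.34 - 135.17 = 135.17
  -> final_price = 135.17
Step 2: calculate_tip(bill_amount=135.17, tip_percent=20, split_ways=1)
  tip_amount = 135.17 * 20/100 = 27.034 -> 27.03
  total = 135.17 + 27.03 = 162.20
  per_person = 162.20 / 1 = 162.2 -> 162.20
  -> per_person = 162.20
$162.20


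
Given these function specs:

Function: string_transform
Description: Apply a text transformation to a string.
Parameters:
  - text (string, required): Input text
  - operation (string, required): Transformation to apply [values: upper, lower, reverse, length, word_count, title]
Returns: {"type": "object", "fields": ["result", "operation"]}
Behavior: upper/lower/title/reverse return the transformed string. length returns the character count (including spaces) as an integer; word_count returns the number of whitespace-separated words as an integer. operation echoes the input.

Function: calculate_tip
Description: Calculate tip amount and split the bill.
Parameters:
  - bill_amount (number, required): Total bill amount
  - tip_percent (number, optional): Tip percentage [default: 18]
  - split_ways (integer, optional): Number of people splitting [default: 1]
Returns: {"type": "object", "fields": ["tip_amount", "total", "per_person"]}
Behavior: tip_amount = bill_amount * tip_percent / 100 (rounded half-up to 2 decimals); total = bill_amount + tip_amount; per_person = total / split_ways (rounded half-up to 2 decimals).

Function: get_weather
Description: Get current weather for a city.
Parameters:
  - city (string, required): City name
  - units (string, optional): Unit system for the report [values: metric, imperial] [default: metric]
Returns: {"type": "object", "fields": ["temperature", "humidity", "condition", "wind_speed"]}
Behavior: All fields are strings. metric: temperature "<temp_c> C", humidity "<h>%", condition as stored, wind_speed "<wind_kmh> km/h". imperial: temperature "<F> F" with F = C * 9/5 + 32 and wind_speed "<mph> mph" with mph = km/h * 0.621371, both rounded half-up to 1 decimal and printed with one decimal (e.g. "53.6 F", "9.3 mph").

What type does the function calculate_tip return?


The calculate_tip spec declares Returns: {"type": "object", "fields": ["tip_amount", "total", "per_person"]}
Type:
object


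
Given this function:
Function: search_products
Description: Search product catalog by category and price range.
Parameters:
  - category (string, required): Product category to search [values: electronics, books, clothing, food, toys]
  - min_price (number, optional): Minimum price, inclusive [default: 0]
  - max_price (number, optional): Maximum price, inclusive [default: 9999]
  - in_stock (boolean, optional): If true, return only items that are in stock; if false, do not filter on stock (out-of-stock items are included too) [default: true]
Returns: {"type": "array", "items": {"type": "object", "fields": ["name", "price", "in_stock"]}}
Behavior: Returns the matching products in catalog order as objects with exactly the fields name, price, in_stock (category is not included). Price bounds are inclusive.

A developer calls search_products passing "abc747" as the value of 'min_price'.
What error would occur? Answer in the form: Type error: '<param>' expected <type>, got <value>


Spec: 'min_price' is declared as number; "abc747" is a string.
Type error: 'min_price' expected number, got "abc747"


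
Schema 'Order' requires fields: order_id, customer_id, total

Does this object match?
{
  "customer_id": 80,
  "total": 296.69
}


Checking required fields...
Missing: order_id
Invalid - missing required field 'order_id'


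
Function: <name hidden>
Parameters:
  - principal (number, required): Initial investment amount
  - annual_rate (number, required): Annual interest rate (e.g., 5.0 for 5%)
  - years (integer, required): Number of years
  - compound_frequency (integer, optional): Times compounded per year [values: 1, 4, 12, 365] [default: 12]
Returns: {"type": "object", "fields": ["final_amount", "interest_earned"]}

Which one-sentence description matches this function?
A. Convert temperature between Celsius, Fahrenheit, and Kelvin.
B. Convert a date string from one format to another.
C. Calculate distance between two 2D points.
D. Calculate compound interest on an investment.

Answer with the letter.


Parameters principal, annual_rate, years, compound_frequency and return ["final_amount", "interest_earned"] fit: Calculate compound interest on an investment.
D


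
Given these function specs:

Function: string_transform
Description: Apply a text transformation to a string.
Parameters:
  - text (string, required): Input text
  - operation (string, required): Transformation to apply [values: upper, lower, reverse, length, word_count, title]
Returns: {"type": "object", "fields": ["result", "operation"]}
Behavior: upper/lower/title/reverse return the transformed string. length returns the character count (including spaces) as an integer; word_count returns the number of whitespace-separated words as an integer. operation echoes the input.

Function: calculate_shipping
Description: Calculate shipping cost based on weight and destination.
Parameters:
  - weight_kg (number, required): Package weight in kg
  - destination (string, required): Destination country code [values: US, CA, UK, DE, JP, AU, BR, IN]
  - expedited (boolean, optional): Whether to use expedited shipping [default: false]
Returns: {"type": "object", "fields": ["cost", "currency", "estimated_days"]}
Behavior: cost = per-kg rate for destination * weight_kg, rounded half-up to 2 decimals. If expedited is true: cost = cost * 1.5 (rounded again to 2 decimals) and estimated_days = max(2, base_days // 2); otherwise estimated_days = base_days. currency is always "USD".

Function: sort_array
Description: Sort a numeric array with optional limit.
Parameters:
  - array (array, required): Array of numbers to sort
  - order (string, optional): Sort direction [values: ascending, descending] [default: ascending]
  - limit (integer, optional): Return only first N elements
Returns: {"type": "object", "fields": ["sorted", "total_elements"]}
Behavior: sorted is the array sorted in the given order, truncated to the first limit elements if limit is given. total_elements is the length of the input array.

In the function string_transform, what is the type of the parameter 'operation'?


The string_transform spec declares:
  - operation (string, required): Transformation to apply [values: upper, lower, reverse, length, word_count, title]
Type:
string


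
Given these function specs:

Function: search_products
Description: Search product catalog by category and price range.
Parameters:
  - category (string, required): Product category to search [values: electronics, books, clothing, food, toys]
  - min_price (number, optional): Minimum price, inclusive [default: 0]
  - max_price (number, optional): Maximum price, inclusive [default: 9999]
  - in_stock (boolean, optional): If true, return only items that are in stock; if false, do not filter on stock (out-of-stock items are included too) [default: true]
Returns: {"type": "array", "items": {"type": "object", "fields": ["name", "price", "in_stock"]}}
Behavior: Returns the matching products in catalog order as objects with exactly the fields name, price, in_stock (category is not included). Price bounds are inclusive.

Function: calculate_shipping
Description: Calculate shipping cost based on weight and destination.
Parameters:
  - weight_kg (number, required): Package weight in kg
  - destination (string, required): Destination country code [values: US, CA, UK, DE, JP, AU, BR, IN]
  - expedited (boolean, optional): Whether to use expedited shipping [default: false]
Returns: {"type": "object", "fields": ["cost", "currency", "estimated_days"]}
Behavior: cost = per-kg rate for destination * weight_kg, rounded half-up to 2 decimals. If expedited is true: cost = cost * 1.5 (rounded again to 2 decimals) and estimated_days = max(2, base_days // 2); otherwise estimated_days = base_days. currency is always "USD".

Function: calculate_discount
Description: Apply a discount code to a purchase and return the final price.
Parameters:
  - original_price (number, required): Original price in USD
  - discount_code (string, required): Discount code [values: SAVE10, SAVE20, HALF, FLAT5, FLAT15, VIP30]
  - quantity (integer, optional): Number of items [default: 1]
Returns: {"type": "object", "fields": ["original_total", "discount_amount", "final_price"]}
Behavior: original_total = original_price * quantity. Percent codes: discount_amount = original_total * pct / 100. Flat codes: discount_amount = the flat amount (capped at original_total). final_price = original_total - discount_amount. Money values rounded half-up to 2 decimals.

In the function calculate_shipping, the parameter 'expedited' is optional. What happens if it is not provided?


The calculate_shipping spec declares:
  - expedited (boolean, optional): Whether to use expedited shipping [default: false]
It defaults to false


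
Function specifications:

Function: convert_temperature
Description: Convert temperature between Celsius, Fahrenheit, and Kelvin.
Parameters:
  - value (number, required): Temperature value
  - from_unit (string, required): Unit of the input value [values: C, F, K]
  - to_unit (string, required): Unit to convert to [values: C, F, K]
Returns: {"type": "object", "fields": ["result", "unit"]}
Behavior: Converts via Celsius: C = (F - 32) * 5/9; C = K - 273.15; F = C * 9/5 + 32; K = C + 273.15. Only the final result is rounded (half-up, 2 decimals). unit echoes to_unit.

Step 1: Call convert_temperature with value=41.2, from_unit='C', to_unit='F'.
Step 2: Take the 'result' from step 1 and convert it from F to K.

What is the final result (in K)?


Step 1: convert_temperature(value=41.2, from_unit=C, to_unit=F)
  Input already in C: 41.2
  To F: 41.2 * 9/5 + 32 = 106.16
  Round to 2 decimals: 106.16
  -> result = 106.16 F
Step 2: convert_temperature(value=106.16, from_unit=F, to_unit=K)
  To C: (106.16 - 32) * 5/9 = 41.2
  To K: 41.2 + 273.15 = 314.35
  Round to 2 decimals: 314.35
  -> result = 314.35 K
314.35 K


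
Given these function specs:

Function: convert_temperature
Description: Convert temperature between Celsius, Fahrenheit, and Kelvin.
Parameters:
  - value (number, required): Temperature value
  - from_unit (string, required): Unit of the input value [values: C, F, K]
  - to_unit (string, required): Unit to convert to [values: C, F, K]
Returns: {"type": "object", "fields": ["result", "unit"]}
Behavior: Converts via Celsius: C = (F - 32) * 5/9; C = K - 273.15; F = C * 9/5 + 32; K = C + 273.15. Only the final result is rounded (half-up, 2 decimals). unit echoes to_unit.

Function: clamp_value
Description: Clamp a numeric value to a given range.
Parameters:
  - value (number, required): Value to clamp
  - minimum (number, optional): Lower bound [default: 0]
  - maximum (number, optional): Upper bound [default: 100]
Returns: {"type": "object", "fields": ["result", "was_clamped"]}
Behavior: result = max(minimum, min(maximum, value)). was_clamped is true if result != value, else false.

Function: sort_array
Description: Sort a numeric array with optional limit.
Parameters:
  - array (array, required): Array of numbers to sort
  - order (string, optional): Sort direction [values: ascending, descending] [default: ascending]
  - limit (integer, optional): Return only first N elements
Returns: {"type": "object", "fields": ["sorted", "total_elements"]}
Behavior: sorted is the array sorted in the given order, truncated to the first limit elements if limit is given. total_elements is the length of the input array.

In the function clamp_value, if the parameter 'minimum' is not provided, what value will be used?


The clamp_value spec declares:
  - minimum (number, optional): Lower bound [default: 0]
Default:
0


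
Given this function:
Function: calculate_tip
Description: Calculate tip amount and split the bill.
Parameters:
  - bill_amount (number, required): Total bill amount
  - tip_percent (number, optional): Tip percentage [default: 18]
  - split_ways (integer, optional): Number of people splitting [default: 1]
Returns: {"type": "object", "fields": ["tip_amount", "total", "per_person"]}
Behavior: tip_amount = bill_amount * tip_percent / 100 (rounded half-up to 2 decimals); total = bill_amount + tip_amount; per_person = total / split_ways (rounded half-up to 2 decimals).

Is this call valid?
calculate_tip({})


Checking required parameters...
Missing required parameter: bill_amount
Invalid - missing required parameter 'bill_amount'


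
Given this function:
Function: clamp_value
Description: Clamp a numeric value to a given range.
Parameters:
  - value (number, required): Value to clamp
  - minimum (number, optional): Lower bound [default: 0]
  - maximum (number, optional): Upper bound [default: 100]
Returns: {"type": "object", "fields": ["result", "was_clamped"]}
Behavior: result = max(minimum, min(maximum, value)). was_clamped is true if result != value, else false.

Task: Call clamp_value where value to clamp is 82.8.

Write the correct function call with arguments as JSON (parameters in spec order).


Mapping each described value to its parameter name:
  'Value to clamp' -> value = 82.8
clamp_value({"value": 82.8})


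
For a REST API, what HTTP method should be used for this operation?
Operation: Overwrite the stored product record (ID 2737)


GET = read, POST = create, PUT = update/replace, DELETE = remove
This operation is an update/replace.
PUT


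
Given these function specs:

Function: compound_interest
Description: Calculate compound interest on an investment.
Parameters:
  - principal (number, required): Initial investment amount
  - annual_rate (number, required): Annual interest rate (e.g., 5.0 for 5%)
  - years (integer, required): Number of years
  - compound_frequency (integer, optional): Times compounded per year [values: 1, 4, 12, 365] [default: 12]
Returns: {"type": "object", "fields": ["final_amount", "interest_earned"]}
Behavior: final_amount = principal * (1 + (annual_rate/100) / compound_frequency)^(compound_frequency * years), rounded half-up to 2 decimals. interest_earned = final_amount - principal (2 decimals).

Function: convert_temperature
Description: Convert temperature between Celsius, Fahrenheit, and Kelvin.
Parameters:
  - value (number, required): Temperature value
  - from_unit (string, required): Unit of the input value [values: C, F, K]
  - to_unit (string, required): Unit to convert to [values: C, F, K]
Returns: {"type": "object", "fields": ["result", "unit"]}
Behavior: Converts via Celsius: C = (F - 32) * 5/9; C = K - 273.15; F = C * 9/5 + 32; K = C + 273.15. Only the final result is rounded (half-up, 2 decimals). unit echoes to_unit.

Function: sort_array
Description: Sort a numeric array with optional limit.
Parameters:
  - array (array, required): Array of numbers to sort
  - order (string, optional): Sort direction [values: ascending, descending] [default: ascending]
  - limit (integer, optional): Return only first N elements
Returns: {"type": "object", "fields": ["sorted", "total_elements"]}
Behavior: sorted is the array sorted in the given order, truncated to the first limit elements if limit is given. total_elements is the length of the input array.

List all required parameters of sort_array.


Parameters of sort_array and their required/optional flag:
  array: required
  order: optional
  limit: optional
array


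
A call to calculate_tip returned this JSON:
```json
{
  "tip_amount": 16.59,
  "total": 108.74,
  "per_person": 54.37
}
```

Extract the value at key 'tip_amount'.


16.59


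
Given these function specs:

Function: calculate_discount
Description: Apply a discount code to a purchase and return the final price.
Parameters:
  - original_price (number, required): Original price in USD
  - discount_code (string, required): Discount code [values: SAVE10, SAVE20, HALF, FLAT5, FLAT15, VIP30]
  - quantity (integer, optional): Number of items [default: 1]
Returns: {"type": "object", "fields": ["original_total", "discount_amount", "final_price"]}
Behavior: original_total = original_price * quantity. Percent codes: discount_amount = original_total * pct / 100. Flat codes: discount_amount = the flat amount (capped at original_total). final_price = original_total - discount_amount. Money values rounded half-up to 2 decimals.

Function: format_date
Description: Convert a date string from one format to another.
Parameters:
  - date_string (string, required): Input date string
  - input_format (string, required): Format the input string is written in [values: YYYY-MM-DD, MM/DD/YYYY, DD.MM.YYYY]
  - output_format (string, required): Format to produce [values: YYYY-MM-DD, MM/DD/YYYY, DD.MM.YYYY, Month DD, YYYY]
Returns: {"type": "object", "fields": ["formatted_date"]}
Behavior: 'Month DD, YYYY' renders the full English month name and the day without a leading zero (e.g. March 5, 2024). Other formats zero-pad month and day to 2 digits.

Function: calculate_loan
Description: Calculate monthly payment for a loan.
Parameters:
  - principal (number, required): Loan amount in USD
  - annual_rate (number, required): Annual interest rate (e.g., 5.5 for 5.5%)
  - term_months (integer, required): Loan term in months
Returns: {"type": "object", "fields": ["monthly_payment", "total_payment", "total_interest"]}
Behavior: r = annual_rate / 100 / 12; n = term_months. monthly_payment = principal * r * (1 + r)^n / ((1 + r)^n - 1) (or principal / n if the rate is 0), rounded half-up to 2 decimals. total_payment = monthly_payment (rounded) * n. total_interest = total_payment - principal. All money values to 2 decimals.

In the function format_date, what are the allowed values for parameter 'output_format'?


The format_date spec declares:
  - output_format (string, required): Format to produce [values: YYYY-MM-DD, MM/DD/YYYY, DD.MM.YYYY, Month DD, YYYY]
Allowed values:
YYYY-MM-DD, MM/DD/YYYY, DD.MM.YYYY, Month DD, YYYY


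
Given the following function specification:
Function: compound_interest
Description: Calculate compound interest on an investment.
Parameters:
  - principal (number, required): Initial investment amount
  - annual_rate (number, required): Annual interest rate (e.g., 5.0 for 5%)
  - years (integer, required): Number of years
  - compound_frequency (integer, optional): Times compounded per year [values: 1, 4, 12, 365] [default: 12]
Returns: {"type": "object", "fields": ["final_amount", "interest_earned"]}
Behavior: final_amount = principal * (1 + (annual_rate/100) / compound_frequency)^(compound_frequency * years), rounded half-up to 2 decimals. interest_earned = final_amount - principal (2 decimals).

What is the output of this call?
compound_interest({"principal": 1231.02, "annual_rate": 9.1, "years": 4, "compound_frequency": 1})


rate per period = 9.1/100/1 = 0.091 (keep full precision); periods = 1 * 4 = 4
(1 + 0.091)^4 = 1.41676886
final_amount = 1231.02 * 1.41676886 = 1744.070801 -> 1744.07
interest_earned = 1744.07 - 1231.02 = 513.05
Output:
{"final_amount": 1744.07, "interest_earned": 513.05}


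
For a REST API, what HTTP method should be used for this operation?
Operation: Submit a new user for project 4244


GET = read, POST = create, PUT = update/replace, DELETE = remove
This operation is a create.
POST


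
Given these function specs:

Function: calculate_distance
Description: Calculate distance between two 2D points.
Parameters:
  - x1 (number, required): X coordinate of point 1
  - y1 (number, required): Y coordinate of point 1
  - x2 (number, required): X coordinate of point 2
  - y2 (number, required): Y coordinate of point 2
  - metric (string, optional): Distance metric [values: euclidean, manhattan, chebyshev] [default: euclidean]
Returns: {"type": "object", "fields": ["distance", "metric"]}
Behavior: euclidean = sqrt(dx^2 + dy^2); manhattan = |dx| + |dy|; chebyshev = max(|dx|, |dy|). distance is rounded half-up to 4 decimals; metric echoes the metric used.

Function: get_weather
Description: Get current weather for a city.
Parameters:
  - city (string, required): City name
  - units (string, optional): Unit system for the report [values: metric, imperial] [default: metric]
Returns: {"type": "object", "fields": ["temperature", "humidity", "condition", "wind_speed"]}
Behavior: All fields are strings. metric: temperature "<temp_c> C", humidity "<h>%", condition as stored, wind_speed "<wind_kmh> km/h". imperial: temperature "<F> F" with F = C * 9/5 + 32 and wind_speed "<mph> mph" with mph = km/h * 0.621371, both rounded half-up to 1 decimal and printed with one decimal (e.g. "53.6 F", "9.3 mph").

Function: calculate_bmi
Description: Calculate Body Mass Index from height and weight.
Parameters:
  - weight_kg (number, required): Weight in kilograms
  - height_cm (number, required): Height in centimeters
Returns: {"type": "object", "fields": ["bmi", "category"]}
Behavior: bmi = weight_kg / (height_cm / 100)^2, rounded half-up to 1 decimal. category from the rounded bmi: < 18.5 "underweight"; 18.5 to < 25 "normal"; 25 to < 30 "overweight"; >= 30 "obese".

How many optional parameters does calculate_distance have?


Parameters of calculate_distance: x1 (required), y1 (required), x2 (required), y2 (required), metric (optional)
Optional count:
1


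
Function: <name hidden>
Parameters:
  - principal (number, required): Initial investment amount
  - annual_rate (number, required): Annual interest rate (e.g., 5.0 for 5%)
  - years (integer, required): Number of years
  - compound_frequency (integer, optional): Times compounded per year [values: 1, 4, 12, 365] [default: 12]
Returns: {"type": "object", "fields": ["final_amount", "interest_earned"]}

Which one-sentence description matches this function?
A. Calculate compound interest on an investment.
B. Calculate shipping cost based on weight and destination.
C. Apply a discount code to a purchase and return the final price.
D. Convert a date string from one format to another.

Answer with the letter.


Parameters principal, annual_rate, years, compound_frequency and return ["final_amount", "interest_earned"] fit: Calculate compound interest on an investment.
A


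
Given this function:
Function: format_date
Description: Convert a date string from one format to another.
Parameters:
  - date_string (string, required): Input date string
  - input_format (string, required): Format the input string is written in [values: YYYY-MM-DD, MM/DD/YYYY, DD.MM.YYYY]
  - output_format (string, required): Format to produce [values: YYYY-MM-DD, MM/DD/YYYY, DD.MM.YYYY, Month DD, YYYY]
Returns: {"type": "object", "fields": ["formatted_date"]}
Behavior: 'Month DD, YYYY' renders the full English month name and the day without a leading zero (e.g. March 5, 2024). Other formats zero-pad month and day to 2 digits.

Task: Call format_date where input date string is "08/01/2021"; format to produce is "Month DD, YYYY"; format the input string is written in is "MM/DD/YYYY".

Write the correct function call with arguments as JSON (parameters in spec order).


Mapping each described value to its parameter name:
  'Input date string' -> date_string = "08/01/2021"
  'Format to produce' -> output_format = "Month DD, YYYY"
  'Format the input string is written in' -> input_format = "MM/DD/YYYY"
format_date({"date_string": "08/01/2021", "input_format": "MM/DD/YYYY", "output_format": "Month DD, YYYY"})


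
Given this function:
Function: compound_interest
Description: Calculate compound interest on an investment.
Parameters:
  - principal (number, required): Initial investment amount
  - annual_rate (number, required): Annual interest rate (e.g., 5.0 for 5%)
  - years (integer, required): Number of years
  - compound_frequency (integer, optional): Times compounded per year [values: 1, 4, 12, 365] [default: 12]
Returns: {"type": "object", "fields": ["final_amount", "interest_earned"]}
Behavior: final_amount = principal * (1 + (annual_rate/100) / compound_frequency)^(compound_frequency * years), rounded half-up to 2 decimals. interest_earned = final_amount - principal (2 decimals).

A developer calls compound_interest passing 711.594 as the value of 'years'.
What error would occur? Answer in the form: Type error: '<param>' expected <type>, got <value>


Spec: 'years' is declared as integer; 711.594 is a non-integer number.
Type error: 'years' expected integer, got 711.594


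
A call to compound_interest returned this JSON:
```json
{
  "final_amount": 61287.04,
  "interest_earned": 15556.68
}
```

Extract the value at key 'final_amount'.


61287.04


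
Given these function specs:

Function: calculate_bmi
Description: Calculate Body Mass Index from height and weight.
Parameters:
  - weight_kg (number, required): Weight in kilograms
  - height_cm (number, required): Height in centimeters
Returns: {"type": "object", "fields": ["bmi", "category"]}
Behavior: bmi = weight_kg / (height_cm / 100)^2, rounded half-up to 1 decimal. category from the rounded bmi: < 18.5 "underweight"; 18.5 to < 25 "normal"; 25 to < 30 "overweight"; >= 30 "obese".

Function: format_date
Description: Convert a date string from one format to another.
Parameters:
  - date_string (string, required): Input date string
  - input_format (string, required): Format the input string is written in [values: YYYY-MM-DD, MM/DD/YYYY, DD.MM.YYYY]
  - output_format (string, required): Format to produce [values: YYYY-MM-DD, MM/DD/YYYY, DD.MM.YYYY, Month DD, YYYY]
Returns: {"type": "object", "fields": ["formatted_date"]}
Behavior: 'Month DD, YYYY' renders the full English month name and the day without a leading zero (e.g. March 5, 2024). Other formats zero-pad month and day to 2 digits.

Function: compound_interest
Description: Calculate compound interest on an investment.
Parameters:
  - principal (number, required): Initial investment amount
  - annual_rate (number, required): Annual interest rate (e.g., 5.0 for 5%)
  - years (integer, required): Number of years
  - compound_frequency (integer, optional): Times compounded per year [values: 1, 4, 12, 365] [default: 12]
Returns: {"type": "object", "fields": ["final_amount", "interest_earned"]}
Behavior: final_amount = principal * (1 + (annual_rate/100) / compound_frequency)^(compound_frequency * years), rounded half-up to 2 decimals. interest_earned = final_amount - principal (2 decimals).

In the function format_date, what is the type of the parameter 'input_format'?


The format_date spec declares:
  - input_format (string, required): Format the input string is written in [values: YYYY-MM-DD, MM/DD/YYYY, DD.MM.YYYY]
Type:
string


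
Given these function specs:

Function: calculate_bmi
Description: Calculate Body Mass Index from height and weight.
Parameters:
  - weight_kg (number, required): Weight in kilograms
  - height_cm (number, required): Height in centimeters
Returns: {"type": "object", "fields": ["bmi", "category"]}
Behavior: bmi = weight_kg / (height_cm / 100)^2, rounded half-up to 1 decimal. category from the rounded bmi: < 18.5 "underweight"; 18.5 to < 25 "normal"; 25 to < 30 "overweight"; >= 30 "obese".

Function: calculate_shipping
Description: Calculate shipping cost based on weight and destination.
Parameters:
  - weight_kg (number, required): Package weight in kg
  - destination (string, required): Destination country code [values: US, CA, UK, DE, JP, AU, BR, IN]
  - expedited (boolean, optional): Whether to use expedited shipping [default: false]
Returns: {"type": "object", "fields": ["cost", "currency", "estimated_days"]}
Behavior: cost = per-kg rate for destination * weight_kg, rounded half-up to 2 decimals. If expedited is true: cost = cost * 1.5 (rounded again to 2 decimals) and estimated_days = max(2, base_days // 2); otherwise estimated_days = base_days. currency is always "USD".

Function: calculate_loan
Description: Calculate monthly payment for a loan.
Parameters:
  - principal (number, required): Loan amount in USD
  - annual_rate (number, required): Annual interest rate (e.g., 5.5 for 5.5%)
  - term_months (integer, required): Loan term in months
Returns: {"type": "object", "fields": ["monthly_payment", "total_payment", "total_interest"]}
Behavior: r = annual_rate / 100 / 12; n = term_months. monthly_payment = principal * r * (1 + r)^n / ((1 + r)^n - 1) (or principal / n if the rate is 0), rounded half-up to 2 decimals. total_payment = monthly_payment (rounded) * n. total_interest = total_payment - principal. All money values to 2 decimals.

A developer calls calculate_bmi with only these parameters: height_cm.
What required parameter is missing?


Required parameters: weight_kg, height_cm
Provided: height_cm
Missing: weight_kg
weight_kg
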